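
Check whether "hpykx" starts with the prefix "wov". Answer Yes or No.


Input string: 'hpykx'
Prefix to check: 'wov'
First 3 characters of input: 'hpy'
Match: False
Result: No


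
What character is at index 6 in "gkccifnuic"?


Input string: 'gkccifnuic'
Operation: get character at index 6
Index mapping: s[0]='g', s[1]='k', s[2]='c', s[3]='c', s[4]='i', s[5]='f', s[6]='n'
Result: 'n'


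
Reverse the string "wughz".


Input string: 'wughz'
Operation: reverse character order
Original order: 'w' -> 'u' -> 'g' -> 'h' -> 'z'
Reversed order: 'z' -> 'h' -> 'g' -> 'u' -> 'w'
Result: zhguw


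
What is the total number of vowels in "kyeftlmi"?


Input string: 'kyeftlmi'
Operation: count vowels (a, e, i, o, u)
Scan: s[0]='k', s[1]='y', s[2]='e' (vowel), s[3]='f', s[4]='t', s[5]='l', s[6]='m', s[7]='i' (vowel)
Vowels found: 2
Result: 2


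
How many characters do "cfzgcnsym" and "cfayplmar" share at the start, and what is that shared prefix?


String 1: 'cfzgcnsym'
String 2: 'cfayplmar'
Compare position by position:
pos 0: 'c' vs 'c' match
pos 1: 'f' vs 'f' match
pos 2: 'z' vs 'a' differ -> stop
Longest common prefix: "cf" (length 2)


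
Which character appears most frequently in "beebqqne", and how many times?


Input: 'beebqqne'
Operation: tally each character
Counts: 'b':2, 'e':3, 'n':1, 'q':2
Maximum: 'e' appears 3 times


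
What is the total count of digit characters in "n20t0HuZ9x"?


Input string: 'n20t0HuZ9x'
Operation: count digit characters (0-9)
Scan: 'n', '2'(digit), '0'(digit), 't', '0'(digit), 'H', 'u', 'Z', '9'(digit), 'x'
Digits found: 4
Result: 4


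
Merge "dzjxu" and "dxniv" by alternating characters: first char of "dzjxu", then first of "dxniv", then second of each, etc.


String 1: 'dzjxu'
String 2: 'dxniv'
Operation: alternate characters
Pairs: 'd'+'d', 'z'+'x', 'j'+'n', 'x'+'i', 'u'+'v'
Result: ddzxjnxiuv


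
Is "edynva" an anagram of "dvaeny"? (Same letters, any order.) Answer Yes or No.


String 1: 'dvaeny' -> sorted: 'adenvy'
String 2: 'edynva' -> sorted: 'adenvy'
Compare sorted forms: 'adenvy' == 'adenvy'
Anagram: Yes


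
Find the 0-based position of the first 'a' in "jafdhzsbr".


Input string: 'jafdhzsbr'
Target: 'a'
Scanning left to right: s[0]='j', s[1]='a'
First match at index: 1


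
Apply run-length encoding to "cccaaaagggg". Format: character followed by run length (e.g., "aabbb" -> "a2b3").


Input: 'cccaaaagggg'
Operation: identify consecutive runs
Runs: 'ccc' -> c3, 'aaaa' -> a4, 'gggg' -> g4
Encoded: c3a4g4


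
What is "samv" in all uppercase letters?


Input string: 'samv'
Operation: convert each letter to uppercase
Mapping: 's'->'S', 'a'->'A', 'm'->'M', 'v'->'V'
Result: SAMV


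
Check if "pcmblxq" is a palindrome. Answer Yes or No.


Input string: 'pcmblxq'
Reversed: 'qxlbmcp'
Compare pairs: s[0]='p' vs s[6]='q' (mismatch), s[1]='c' vs s[5]='x' (mismatch), s[2]='m' vs s[4]='l' (mismatch)
Palindrome: No


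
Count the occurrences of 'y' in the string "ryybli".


Input string: 'ryybli'
Target character: 'y'
Scan each position: s[1]='y', s[2]='y'
Matches found at indices: 1, 2
Total: 2


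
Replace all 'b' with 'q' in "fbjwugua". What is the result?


Input string: 'fbjwugua'
Operation: replace 'b' with 'q'
Positions of 'b': 1
After replacement: fqjwugua


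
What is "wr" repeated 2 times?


Input string: 'wr'
Operation: repeat 2 times
Concatenation: 'wr' + 'wr'
Result: wrwr


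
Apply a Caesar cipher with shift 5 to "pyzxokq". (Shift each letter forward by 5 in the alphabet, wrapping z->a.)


Input: 'pyzxokq', shift = 5
Operation: for each letter, (position + 5) mod 26
Mapping: 'p'(15+5=20)->'u', 'y'(24+5=29, 29 mod 26=3)->'d', 'z'(25+5=30, 30 mod 26=4)->'e', 'x'(23+5=28, 28 mod 26=2)->'c', 'o'(14+5=19)->'t', 'k'(10+5=15)->'p', 'q'(16+5=21)->'v'
Result: udectpv


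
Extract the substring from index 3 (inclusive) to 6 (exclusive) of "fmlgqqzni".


Input string: 'fmlgqqzni'
Operation: slice [3:6]
Extract characters: s[3]='g', s[4]='q', s[5]='q'
Result: gqq


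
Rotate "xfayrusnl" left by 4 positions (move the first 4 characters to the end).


Input: 'xfayrusnl', shift = 4
Operation: split at index 4 and swap parts
Front part s[0:4] = 'xfay'
Back part s[4:] = 'rusnl'
Rotated = back + front = 'rusnl' + 'xfay'
Result: rusnlxfay


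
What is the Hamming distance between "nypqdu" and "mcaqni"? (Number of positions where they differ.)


String 1: 'nypqdu'
String 2: 'mcaqni'
Compare each position: pos 0: 'n'!='m', pos 1: 'y'!='c', pos 2: 'p'!='a', pos 3: 'q'=='q', pos 4: 'd'!='n', pos 5: 'u'!='i'
Differing positions: 5
Hamming distance: 5


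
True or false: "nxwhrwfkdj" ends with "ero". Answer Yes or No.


Input string: 'nxwhrwfkdj'
Suffix to check: 'ero'
Last 3 characters of input: 'kdj'
Match: False
Result: No


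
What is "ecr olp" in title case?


Input string: 'ecr olp'
Operation: capitalize first letter of each word
Word transformations: 'ecr'->'Ecr', 'olp'->'Olp'
Result: Ecr Olp


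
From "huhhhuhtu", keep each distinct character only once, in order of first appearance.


Input: 'huhhhuhtu'
Operation: keep first occurrence of each character
Scan: s[0]='h' new -> keep; s[1]='u' new -> keep; s[2]='h' seen -> skip; s[3]='h' seen -> skip; s[4]='h' seen -> skip; s[5]='u' seen -> skip; s[6]='h' seen -> skip; s[7]='t' new -> keep; s[8]='u' seen -> skip
Result: hut


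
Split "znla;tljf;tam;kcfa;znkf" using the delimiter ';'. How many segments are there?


Input string: 'znla;tljf;tam;kcfa;znkf'
Delimiter: ';'
Split result: 'znla', 'tljf', 'tam', 'kcfa', 'znkf'
Number of parts: 5


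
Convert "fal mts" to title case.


Input string: 'fal mts'
Operation: capitalize first letter of each word
Word transformations: 'fal'->'Fal', 'mts'->'Mts'
Result: Fal Mts


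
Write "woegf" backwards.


Input string: 'woegf'
Operation: reverse character order
Original order: 'w' -> 'o' -> 'e' -> 'g' -> 'f'
Reversed order: 'f' -> 'g' -> 'e' -> 'o' -> 'w'
Result: fgeow


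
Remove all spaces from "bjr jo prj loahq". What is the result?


Input string: 'bjr jo prj loahq'
Operation: remove all spaces
Words: 'bjr', 'jo', 'prj', 'loahq'
Join without spaces: bjrjoprjloahq


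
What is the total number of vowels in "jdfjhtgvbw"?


Input string: 'jdfjhtgvbw'
Operation: count vowels (a, e, i, o, u)
Scan: s[0]='j', s[1]='d', s[2]='f', s[3]='j', s[4]='h', s[5]='t', s[6]='g', s[7]='v', s[8]='b', s[9]='w'
Vowels found: 0
Result: 0


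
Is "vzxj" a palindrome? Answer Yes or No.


Input string: 'vzxj'
Reversed: 'jxzv'
Compare pairs: s[0]='v' vs s[3]='j' (mismatch), s[1]='z' vs s[2]='x' (mismatch)
Palindrome: No


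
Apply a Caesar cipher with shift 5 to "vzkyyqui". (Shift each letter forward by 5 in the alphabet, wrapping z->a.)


Input: 'vzkyyqui', shift = 5
Operation: for each letter, (position + 5) mod 26
Mapping: 'v'(21+5=26, 26 mod 26=0)->'a', 'z'(25+5=30, 30 mod 26=4)->'e', 'k'(10+5=15)->'p', 'y'(24+5=29, 29 mod 26=3)->'d', 'y'(24+5=29, 29 mod 26=3)->'d', 'q'(16+5=21)->'v', 'u'(20+5=25)->'z', 'i'(8+5=13)->'n'
Result: aepddvzn


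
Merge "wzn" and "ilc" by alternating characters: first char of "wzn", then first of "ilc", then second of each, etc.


String 1: 'wzn'
String 2: 'ilc'
Operation: alternate characters
Pairs: 'w'+'i', 'z'+'l', 'n'+'c'
Result: wizlnc


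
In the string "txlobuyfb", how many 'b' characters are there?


Input string: 'txlobuyfb'
Target character: 'b'
Scan each position: s[4]='b', s[8]='b'
Matches found at indices: 4, 8
Total: 2


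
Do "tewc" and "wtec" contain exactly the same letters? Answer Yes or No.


String 1: 'tewc' -> sorted: 'cetw'
String 2: 'wtec' -> sorted: 'cetw'
Compare sorted forms: 'cetw' == 'cetw'
Anagram: Yes


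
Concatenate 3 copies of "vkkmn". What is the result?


Input string: 'vkkmn'
Operation: repeat 3 times
Concatenation: 'vkkmn' + 'vkkmn' + 'vkkmn'
Result: vkkmnvkkmnvkkmn


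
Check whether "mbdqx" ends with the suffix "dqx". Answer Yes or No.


Input string: 'mbdqx'
Suffix to check: 'dqx'
Last 3 characters of input: 'dqx'
Match: True
Result: Yes


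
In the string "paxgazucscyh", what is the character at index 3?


Input string: 'paxgazucscyh'
Operation: get character at index 3
Index mapping: s[0]='p', s[1]='a', s[2]='x', s[3]='g'
Result: 'g'


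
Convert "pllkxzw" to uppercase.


Input string: 'pllkxzw'
Operation: convert each letter to uppercase
Mapping: 'p'->'P', 'l'->'L', 'l'->'L', 'k'->'K', 'x'->'X', 'z'->'Z', 'w'->'W'
Result: PLLKXZW


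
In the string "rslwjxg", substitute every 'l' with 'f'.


Input string: 'rslwjxg'
Operation: replace 'l' with 'f'
Positions of 'l': 2
After replacement: rsfwjxg


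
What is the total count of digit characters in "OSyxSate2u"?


Input string: 'OSyxSate2u'
Operation: count digit characters (0-9)
Scan: 'O', 'S', 'y', 'x', 'S', 'a', 't', 'e', '2'(digit), 'u'
Digits found: 1
Result: 1


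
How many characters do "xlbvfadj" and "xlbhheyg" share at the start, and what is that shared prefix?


String 1: 'xlbvfadj'
String 2: 'xlbhheyg'
Compare position by position:
pos 0: 'x' vs 'x' match
pos 1: 'l' vs 'l' match
pos 2: 'b' vs 'b' match
pos 3: 'v' vs 'h' differ -> stop
Longest common prefix: "xlb" (length 3)


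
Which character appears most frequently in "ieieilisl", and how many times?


Input: 'ieieilisl'
Operation: tally each character
Counts: 'e':2, 'i':4, 'l':2, 's':1
Maximum: 'i' appears 4 times


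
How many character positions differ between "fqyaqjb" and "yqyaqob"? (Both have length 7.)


String 1: 'fqyaqjb'
String 2: 'yqyaqob'
Compare each position: pos 0: 'f'!='y', pos 1: 'q'=='q', pos 2: 'y'=='y', pos 3: 'a'=='a', pos 4: 'q'=='q', pos 5: 'j'!='o', pos 6: 'b'=='b'
Differing positions: 2
Hamming distance: 2


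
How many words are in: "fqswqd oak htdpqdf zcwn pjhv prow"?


Input string: 'fqswqd oak htdpqdf zcwn pjhv prow'
Operation: split by spaces
Words found: 'fqswqd', 'oak', 'htdpqdf', 'zcwn', 'pjhv', 'prow'
Word count: 6


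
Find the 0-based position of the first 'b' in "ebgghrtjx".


Input string: 'ebgghrtjx'
Target: 'b'
Scanning left to right: s[0]='e', s[1]='b'
First match at index: 1


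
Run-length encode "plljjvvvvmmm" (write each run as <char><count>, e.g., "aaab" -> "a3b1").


Input: 'plljjvvvvmmm'
Operation: identify consecutive runs
Runs: 'p' -> p1, 'll' -> l2, 'jj' -> j2, 'vvvv' -> v4, 'mmm' -> m3
Encoded: p1l2j2v4m3


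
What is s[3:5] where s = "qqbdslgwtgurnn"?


Input string: 'qqbdslgwtgurnn'
Operation: slice [3:5]
Extract characters: s[3]='d', s[4]='s'
Result: ds


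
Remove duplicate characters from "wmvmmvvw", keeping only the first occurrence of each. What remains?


Input: 'wmvmmvvw'
Operation: keep first occurrence of each character
Scan: s[0]='w' new -> keep; s[1]='m' new -> keep; s[2]='v' new -> keep; s[3]='m' seen -> skip; s[4]='m' seen -> skip; s[5]='v' seen -> skip; s[6]='v' seen -> skip; s[7]='w' seen -> skip
Result: wmv


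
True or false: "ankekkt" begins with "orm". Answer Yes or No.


Input string: 'ankekkt'
Prefix to check: 'orm'
First 3 characters of input: 'ank'
Match: False
Result: No


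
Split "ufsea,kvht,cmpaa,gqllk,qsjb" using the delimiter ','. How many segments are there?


Input string: 'ufsea,kvht,cmpaa,gqllk,qsjb'
Delimiter: ','
Split result: 'ufsea', 'kvht', 'cmpaa', 'gqllk', 'qsjb'
Number of parts: 5


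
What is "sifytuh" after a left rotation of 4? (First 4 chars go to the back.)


Input: 'sifytuh', shift = 4
Operation: split at index 4 and swap parts
Front part s[0:4] = 'sify'
Back part s[4:] = 'tuh'
Rotated = back + front = 'tuh' + 'sify'
Result: tuhsify


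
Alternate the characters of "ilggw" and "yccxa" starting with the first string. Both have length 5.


String 1: 'ilggw'
String 2: 'yccxa'
Operation: alternate characters
Pairs: 'i'+'y', 'l'+'c', 'g'+'c', 'g'+'x', 'w'+'a'
Result: iylcgcgxwa


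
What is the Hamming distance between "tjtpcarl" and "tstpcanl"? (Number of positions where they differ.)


String 1: 'tjtpcarl'
String 2: 'tstpcanl'
Compare each position: pos 0: 't'=='t', pos 1: 'j'!='s', pos 2: 't'=='t', pos 3: 'p'=='p', pos 4: 'c'=='c', pos 5: 'a'=='a', pos 6: 'r'!='n', pos 7: 'l'=='l'
Differing positions: 2
Hamming distance: 2


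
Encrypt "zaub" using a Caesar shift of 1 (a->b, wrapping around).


Input: 'zaub', shift = 1
Operation: for each letter, (position + 1) mod 26
Mapping: 'z'(25+1=26, 26 mod 26=0)->'a', 'a'(0+1=1)->'b', 'u'(20+1=21)->'v', 'b'(1+1=2)->'c'
Result: abvc


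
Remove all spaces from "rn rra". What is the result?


Input string: 'rn rra'
Operation: remove all spaces
Words: 'rn', 'rra'
Join without spaces: rnrra


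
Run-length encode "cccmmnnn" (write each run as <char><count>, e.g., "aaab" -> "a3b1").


Input: 'cccmmnnn'
Operation: identify consecutive runs
Runs: 'ccc' -> c3, 'mm' -> m2, 'nnn' -> n3
Encoded: c3m2n3


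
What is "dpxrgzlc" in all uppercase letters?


Input string: 'dpxrgzlc'
Operation: convert each letter to uppercase
Mapping: 'd'->'D', 'p'->'P', 'x'->'X', 'r'->'R', 'g'->'G', 'z'->'Z', 'l'->'L', 'c'->'C'
Result: DPXRGZLC


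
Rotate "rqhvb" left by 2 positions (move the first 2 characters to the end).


Input: 'rqhvb', shift = 2
Operation: split at index 2 and swap parts
Front part s[0:2] = 'rq'
Back part s[2:] = 'hvb'
Rotated = back + front = 'hvb' + 'rq'
Result: hvbrq


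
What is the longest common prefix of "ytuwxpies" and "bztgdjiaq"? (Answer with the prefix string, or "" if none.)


String 1: 'ytuwxpies'
String 2: 'bztgdjiaq'
Compare position by position:
pos 0: 'y' vs 'b' differ -> stop
Longest common prefix: "" (length 0)


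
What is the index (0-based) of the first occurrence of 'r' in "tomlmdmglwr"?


Input string: 'tomlmdmglwr'
Target: 'r'
Scanning left to right: s[0]='t', s[1]='o', s[2]='m', s[3]='l', s[4]='m', s[5]='d', s[6]='m', s[7]='g', s[8]='l', s[9]='w', s[10]='r'
First match at index: 10


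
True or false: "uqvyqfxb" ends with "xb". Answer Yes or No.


Input string: 'uqvyqfxb'
Suffix to check: 'xb'
Last 2 characters of input: 'xb'
Match: True
Result: Yes


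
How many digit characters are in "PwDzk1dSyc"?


Input string: 'PwDzk1dSyc'
Operation: count digit characters (0-9)
Scan: 'P', 'w', 'D', 'z', 'k', '1'(digit), 'd', 'S', 'y', 'c'
Digits found: 1
Result: 1


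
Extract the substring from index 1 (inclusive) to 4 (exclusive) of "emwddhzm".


Input string: 'emwddhzm'
Operation: slice [1:4]
Extract characters: s[1]='m', s[2]='w', s[3]='d'
Result: mwd


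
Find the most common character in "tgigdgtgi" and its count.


Input: 'tgigdgtgi'
Operation: tally each character
Counts: 'd':1, 'g':4, 'i':2, 't':2
Maximum: 'g' appears 4 times


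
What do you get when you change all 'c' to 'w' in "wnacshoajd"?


Input string: 'wnacshoajd'
Operation: replace 'c' with 'w'
Positions of 'c': 3
After replacement: wnawshoajd


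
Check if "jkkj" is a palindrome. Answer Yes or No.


Input string: 'jkkj'
Reversed: 'jkkj'
Compare pairs: s[0]='j' vs s[3]='j' (match), s[1]='k' vs s[2]='k' (match)
Palindrome: Yes


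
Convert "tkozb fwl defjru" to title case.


Input string: 'tkozb fwl defjru'
Operation: capitalize first letter of each word
Word transformations: 'tkozb'->'Tkozb', 'fwl'->'Fwl', 'defjru'->'Defjru'
Result: Tkozb Fwl Defjru


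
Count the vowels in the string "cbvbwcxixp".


Input string: 'cbvbwcxixp'
Operation: count vowels (a, e, i, o, u)
Scan: s[0]='c', s[1]='b', s[2]='v', s[3]='b', s[4]='w', s[5]='c', s[6]='x', s[7]='i' (vowel), s[8]='x', s[9]='p'
Vowels found: 1
Result: 1


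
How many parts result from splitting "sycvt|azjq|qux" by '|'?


Input string: 'sycvt|azjq|qux'
Delimiter: '|'
Split result: 'sycvt', 'azjq', 'qux'
Number of parts: 3


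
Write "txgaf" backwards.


Input string: 'txgaf'
Operation: reverse character order
Original order: 't' -> 'x' -> 'g' -> 'a' -> 'f'
Reversed order: 'f' -> 'a' -> 'g' -> 'x' -> 't'
Result: fagxt


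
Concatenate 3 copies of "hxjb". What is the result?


Input string: 'hxjb'
Operation: repeat 3 times
Concatenation: 'hxjb' + 'hxjb' + 'hxjb'
Result: hxjbhxjbhxjb


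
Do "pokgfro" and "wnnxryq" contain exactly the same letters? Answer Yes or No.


String 1: 'pokgfro' -> sorted: 'fgkoopr'
String 2: 'wnnxryq' -> sorted: 'nnqrwxy'
Compare sorted forms: 'fgkoopr' != 'nnqrwxy'
Anagram: No


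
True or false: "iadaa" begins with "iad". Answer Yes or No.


Input string: 'iadaa'
Prefix to check: 'iad'
First 3 characters of input: 'iad'
Match: True
Result: Yes


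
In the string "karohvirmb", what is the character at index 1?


Input string: 'karohvirmb'
Operation: get character at index 1
Index mapping: s[0]='k', s[1]='a'
Result: 'a'


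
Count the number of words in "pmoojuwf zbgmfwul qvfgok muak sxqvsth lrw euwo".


Input string: 'pmoojuwf zbgmfwul qvfgok muak sxqvsth lrw euwo'
Operation: split by spaces
Words found: 'pmoojuwf', 'zbgmfwul', 'qvfgok', 'muak', 'sxqvsth', 'lrw', 'euwo'
Word count: 7


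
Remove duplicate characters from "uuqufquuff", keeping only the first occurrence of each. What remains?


Input: 'uuqufquuff'
Operation: keep first occurrence of each character
Scan: s[0]='u' new -> keep; s[1]='u' seen -> skip; s[2]='q' new -> keep; s[3]='u' seen -> skip; s[4]='f' new -> keep; s[5]='q' seen -> skip; s[6]='u' seen -> skip; s[7]='u' seen -> skip; s[8]='f' seen -> skip; s[9]='f' seen -> skip
Result: uqf


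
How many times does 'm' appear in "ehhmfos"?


Input string: 'ehhmfos'
Target character: 'm'
Scan each position: s[3]='m'
Matches found at indices: 3
Total: 1


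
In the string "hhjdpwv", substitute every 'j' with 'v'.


Input string: 'hhjdpwv'
Operation: replace 'j' with 'v'
Positions of 'j': 2
After replacement: hhvdpwv


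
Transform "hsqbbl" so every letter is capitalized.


Input string: 'hsqbbl'
Operation: convert each letter to uppercase
Mapping: 'h'->'H', 's'->'S', 'q'->'Q', 'b'->'B', 'b'->'B', 'l'->'L'
Result: HSQBBL


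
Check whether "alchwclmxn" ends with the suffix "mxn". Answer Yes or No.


Input string: 'alchwclmxn'
Suffix to check: 'mxn'
Last 3 characters of input: 'mxn'
Match: True
Result: Yes


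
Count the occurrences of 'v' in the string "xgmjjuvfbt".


Input string: 'xgmjjuvfbt'
Target character: 'v'
Scan each position: s[6]='v'
Matches found at indices: 6
Total: 1


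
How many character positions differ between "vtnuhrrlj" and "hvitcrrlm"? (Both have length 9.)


String 1: 'vtnuhrrlj'
String 2: 'hvitcrrlm'
Compare each position: pos 0: 'v'!='h', pos 1: 't'!='v', pos 2: 'n'!='i', pos 3: 'u'!='t', pos 4: 'h'!='c', pos 5: 'r'=='r', pos 6: 'r'=='r', pos 7: 'l'=='l', pos 8: 'j'!='m'
Differing positions: 6
Hamming distance: 6


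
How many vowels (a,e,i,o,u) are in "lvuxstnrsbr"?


Input string: 'lvuxstnrsbr'
Operation: count vowels (a, e, i, o, u)
Scan: s[0]='l', s[1]='v', s[2]='u' (vowel), s[3]='x', s[4]='s', s[5]='t', s[6]='n', s[7]='r', s[8]='s', s[9]='b', s[10]='r'
Vowels found: 1
Result: 1


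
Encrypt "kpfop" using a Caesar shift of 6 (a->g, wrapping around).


Input: 'kpfop', shift = 6
Operation: for each letter, (position + 6) mod 26
Mapping: 'k'(10+6=16)->'q', 'p'(15+6=21)->'v', 'f'(5+6=11)->'l', 'o'(14+6=20)->'u', 'p'(15+6=21)->'v'
Result: qvluv


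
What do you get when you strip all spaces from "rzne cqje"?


Input string: 'rzne cqje'
Operation: remove all spaces
Words: 'rzne', 'cqje'
Join without spaces: rznecqje


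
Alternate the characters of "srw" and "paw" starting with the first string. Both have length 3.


String 1: 'srw'
String 2: 'paw'
Operation: alternate characters
Pairs: 's'+'p', 'r'+'a', 'w'+'w'
Result: spraww


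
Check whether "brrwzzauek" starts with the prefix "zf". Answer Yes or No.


Input string: 'brrwzzauek'
Prefix to check: 'zf'
First 2 characters of input: 'br'
Match: False
Result: No


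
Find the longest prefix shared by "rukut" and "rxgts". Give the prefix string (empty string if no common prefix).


String 1: 'rukut'
String 2: 'rxgts'
Compare position by position:
pos 0: 'r' vs 'r' match
pos 1: 'u' vs 'x' differ -> stop
Longest common prefix: "r" (length 1)


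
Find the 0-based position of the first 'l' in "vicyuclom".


Input string: 'vicyuclom'
Target: 'l'
Scanning left to right: s[0]='v', s[1]='i', s[2]='c', s[3]='y', s[4]='u', s[5]='c', s[6]='l'
First match at index: 6


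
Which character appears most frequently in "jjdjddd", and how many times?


Input: 'jjdjddd'
Operation: tally each character
Counts: 'd':4, 'j':3
Maximum: 'd' appears 4 times


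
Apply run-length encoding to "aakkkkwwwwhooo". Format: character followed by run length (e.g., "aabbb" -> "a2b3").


Input: 'aakkkkwwwwhooo'
Operation: identify consecutive runs
Runs: 'aa' -> a2, 'kkkk' -> k4, 'wwww' -> w4, 'h' -> h1, 'ooo' -> o3
Encoded: a2k4w4h1o3


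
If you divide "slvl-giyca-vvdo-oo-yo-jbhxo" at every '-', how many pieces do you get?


Input string: 'slvl-giyca-vvdo-oo-yo-jbhxo'
Delimiter: '-'
Split result: 'slvl', 'giyca', 'vvdo', 'oo', 'yo', 'jbhxo'
Number of parts: 6


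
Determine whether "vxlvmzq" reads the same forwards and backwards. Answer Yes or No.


Input string: 'vxlvmzq'
Reversed: 'qzmvlxv'
Compare pairs: s[0]='v' vs s[6]='q' (mismatch), s[1]='x' vs s[5]='z' (mismatch), s[2]='l' vs s[4]='m' (mismatch)
Palindrome: No


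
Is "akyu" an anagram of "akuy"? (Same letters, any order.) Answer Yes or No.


String 1: 'akuy' -> sorted: 'akuy'
String 2: 'akyu' -> sorted: 'akuy'
Compare sorted forms: 'akuy' == 'akuy'
Anagram: Yes


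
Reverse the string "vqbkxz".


Input string: 'vqbkxz'
Operation: reverse character order
Original order: 'v' -> 'q' -> 'b' -> 'k' -> 'x' -> 'z'
Reversed order: 'z' -> 'x' -> 'k' -> 'b' -> 'q' -> 'v'
Result: zxkbqv


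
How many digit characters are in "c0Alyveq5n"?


Input string: 'c0Alyveq5n'
Operation: count digit characters (0-9)
Scan: 'c', '0'(digit), 'A', 'l', 'y', 'v', 'e', 'q', '5'(digit), 'n'
Digits found: 2
Result: 2


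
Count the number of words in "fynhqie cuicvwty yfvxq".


Input string: 'fynhqie cuicvwty yfvxq'
Operation: split by spaces
Words found: 'fynhqie', 'cuicvwty', 'yfvxq'
Word count: 3


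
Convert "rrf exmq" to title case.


Input string: 'rrf exmq'
Operation: capitalize first letter of each word
Word transformations: 'rrf'->'Rrf', 'exmq'->'Exmq'
Result: Rrf Exmq


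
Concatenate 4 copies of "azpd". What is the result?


Input string: 'azpd'
Operation: repeat 4 times
Concatenation: 'azpd' + 'azpd' + 'azpd' + 'azpd'
Result: azpdazpdazpdazpd


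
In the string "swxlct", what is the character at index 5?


Input string: 'swxlct'
Operation: get character at index 5
Index mapping: s[0]='s', s[1]='w', s[2]='x', s[3]='l', s[4]='c', s[5]='t'
Result: 't'


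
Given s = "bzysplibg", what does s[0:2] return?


Input string: 'bzysplibg'
Operation: slice [0:2]
Extract characters: s[0]='b', s[1]='z'
Result: bz


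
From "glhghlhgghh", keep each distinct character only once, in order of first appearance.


Input: 'glhghlhgghh'
Operation: keep first occurrence of each character
Scan: s[0]='g' new -> keep; s[1]='l' new -> keep; s[2]='h' new -> keep; s[3]='g' seen -> skip; s[4]='h' seen -> skip; s[5]='l' seen -> skip; s[6]='h' seen -> skip; s[7]='g' seen -> skip; s[8]='g' seen -> skip; s[9]='h' seen -> skip; s[10]='h' seen -> skip
Result: glh


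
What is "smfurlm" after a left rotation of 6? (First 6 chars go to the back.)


Input: 'smfurlm', shift = 6
Operation: split at index 6 and swap parts
Front part s[0:6] = 'smfurl'
Back part s[6:] = 'm'
Rotated = back + front = 'm' + 'smfurl'
Result: msmfurl


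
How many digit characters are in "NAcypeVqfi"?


Input string: 'NAcypeVqfi'
Operation: count digit characters (0-9)
Scan: 'N', 'A', 'c', 'y', 'p', 'e', 'V', 'q', 'f', 'i'
Digits found: 0
Result: 0


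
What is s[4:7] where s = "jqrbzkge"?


Input string: 'jqrbzkge'
Operation: slice [4:7]
Extract characters: s[4]='z', s[5]='k', s[6]='g'
Result: zkg


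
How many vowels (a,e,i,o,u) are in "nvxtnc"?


Input string: 'nvxtnc'
Operation: count vowels (a, e, i, o, u)
Scan: s[0]='n', s[1]='v', s[2]='x', s[3]='t', s[4]='n', s[5]='c'
Vowels found: 0
Result: 0


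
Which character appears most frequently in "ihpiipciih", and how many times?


Input: 'ihpiipciih'
Operation: tally each character
Counts: 'c':1, 'h':2, 'i':5, 'p':2
Maximum: 'i' appears 5 times


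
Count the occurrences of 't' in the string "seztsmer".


Input string: 'seztsmer'
Target character: 't'
Scan each position: s[3]='t'
Matches found at indices: 3
Total: 1


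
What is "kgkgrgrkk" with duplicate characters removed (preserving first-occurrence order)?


Input: 'kgkgrgrkk'
Operation: keep first occurrence of each character
Scan: s[0]='k' new -> keep; s[1]='g' new -> keep; s[2]='k' seen -> skip; s[3]='g' seen -> skip; s[4]='r' new -> keep; s[5]='g' seen -> skip; s[6]='r' seen -> skip; s[7]='k' seen -> skip; s[8]='k' seen -> skip
Result: kgr


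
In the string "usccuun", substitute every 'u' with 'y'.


Input string: 'usccuun'
Operation: replace 'u' with 'y'
Positions of 'u': 0, 4, 5
After replacement: ysccyyn


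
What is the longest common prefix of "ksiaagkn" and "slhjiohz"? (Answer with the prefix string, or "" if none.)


String 1: 'ksiaagkn'
String 2: 'slhjiohz'
Compare position by position:
pos 0: 'k' vs 's' differ -> stop
Longest common prefix: "" (length 0)


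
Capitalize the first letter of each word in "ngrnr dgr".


Input string: 'ngrnr dgr'
Operation: capitalize first letter of each word
Word transformations: 'ngrnr'->'Ngrnr', 'dgr'->'Dgr'
Result: Ngrnr Dgr


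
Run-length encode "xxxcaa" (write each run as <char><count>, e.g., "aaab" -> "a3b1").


Input: 'xxxcaa'
Operation: identify consecutive runs
Runs: 'xxx' -> x3, 'c' -> c1, 'aa' -> a2
Encoded: x3c1a2


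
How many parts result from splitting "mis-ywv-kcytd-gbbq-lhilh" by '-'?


Input string: 'mis-ywv-kcytd-gbbq-lhilh'
Delimiter: '-'
Split result: 'mis', 'ywv', 'kcytd', 'gbbq', 'lhilh'
Number of parts: 5


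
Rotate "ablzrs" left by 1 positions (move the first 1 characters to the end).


Input: 'ablzrs', shift = 1
Operation: split at index 1 and swap parts
Front part s[0:1] = 'a'
Back part s[1:] = 'blzrs'
Rotated = back + front = 'blzrs' + 'a'
Result: blzrsa


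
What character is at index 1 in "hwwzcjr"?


Input string: 'hwwzcjr'
Operation: get character at index 1
Index mapping: s[0]='h', s[1]='w'
Result: 'w'


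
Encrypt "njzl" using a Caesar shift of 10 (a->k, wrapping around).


Input: 'njzl', shift = 10
Operation: for each letter, (position + 10) mod 26
Mapping: 'n'(13+10=23)->'x', 'j'(9+10=19)->'t', 'z'(25+10=35, 35 mod 26=9)->'j', 'l'(11+10=21)->'v'
Result: xtjv


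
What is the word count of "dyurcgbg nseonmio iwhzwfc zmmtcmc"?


Input string: 'dyurcgbg nseonmio iwhzwfc zmmtcmc'
Operation: split by spaces
Words found: 'dyurcgbg', 'nseonmio', 'iwhzwfc', 'zmmtcmc'
Word count: 4


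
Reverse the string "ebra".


Input string: 'ebra'
Operation: reverse character order
Original order: 'e' -> 'b' -> 'r' -> 'a'
Reversed order: 'a' -> 'r' -> 'b' -> 'e'
Result: arbe


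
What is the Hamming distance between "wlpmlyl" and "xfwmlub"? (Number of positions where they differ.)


String 1: 'wlpmlyl'
String 2: 'xfwmlub'
Compare each position: pos 0: 'w'!='x', pos 1: 'l'!='f', pos 2: 'p'!='w', pos 3: 'm'=='m', pos 4: 'l'=='l', pos 5: 'y'!='u', pos 6: 'l'!='b'
Differing positions: 5
Hamming distance: 5


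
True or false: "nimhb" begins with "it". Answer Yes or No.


Input string: 'nimhb'
Prefix to check: 'it'
First 2 characters of input: 'ni'
Match: False
Result: No


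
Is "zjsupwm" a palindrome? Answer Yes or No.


Input string: 'zjsupwm'
Reversed: 'mwpusjz'
Compare pairs: s[0]='z' vs s[6]='m' (mismatch), s[1]='j' vs s[5]='w' (mismatch), s[2]='s' vs s[4]='p' (mismatch)
Palindrome: No


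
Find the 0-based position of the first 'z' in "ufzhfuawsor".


Input string: 'ufzhfuawsor'
Target: 'z'
Scanning left to right: s[0]='u', s[1]='f', s[2]='z'
First match at index: 2


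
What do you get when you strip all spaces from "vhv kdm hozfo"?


Input string: 'vhv kdm hozfo'
Operation: remove all spaces
Words: 'vhv', 'kdm', 'hozfo'
Join without spaces: vhvkdmhozfo


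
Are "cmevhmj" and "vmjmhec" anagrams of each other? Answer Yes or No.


String 1: 'cmevhmj' -> sorted: 'cehjmmv'
String 2: 'vmjmhec' -> sorted: 'cehjmmv'
Compare sorted forms: 'cehjmmv' == 'cehjmmv'
Anagram: Yes


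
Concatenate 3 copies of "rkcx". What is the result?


Input string: 'rkcx'
Operation: repeat 3 times
Concatenation: 'rkcx' + 'rkcx' + 'rkcx'
Result: rkcxrkcxrkcx


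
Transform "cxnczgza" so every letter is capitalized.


Input string: 'cxnczgza'
Operation: convert each letter to uppercase
Mapping: 'c'->'C', 'x'->'X', 'n'->'N', 'c'->'C', 'z'->'Z', 'g'->'G', 'z'->'Z', 'a'->'A'
Result: CXNCZGZA


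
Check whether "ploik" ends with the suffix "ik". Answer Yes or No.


Input string: 'ploik'
Suffix to check: 'ik'
Last 2 characters of input: 'ik'
Match: True
Result: Yes


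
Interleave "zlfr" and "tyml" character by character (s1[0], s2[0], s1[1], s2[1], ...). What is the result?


String 1: 'zlfr'
String 2: 'tyml'
Operation: alternate characters
Pairs: 'z'+'t', 'l'+'y', 'f'+'m', 'r'+'l'
Result: ztlyfmrl


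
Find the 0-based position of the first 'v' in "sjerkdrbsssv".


Input string: 'sjerkdrbsssv'
Target: 'v'
Scanning left to right: s[0]='s', s[1]='j', s[2]='e', s[3]='r', s[4]='k', s[5]='d', s[6]='r', s[7]='b', s[8]='s', s[9]='s', s[10]='s', s[11]='v'
First match at index: 11


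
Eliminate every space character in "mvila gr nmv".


Input string: 'mvila gr nmv'
Operation: remove all spaces
Words: 'mvila', 'gr', 'nmv'
Join without spaces: mvilagrnmv


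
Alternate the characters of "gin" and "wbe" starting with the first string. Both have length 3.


String 1: 'gin'
String 2: 'wbe'
Operation: alternate characters
Pairs: 'g'+'w', 'i'+'b', 'n'+'e'
Result: gwibne


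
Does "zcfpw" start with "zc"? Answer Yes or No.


Input string: 'zcfpw'
Prefix to check: 'zc'
First 2 characters of input: 'zc'
Match: True
Result: Yes


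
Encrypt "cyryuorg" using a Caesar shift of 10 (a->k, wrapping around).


Input: 'cyryuorg', shift = 10
Operation: for each letter, (position + 10) mod 26
Mapping: 'c'(2+10=12)->'m', 'y'(24+10=34, 34 mod 26=8)->'i', 'r'(17+10=27, 27 mod 26=1)->'b', 'y'(24+10=34, 34 mod 26=8)->'i', 'u'(20+10=30, 30 mod 26=4)->'e', 'o'(14+10=24)->'y', 'r'(17+10=27, 27 mod 26=1)->'b', 'g'(6+10=16)->'q'
Result: mibieybq


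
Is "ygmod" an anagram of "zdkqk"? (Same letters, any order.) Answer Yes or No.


String 1: 'zdkqk' -> sorted: 'dkkqz'
String 2: 'ygmod' -> sorted: 'dgmoy'
Compare sorted forms: 'dkkqz' != 'dgmoy'
Anagram: No


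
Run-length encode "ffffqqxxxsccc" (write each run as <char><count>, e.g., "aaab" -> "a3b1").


Input: 'ffffqqxxxsccc'
Operation: identify consecutive runs
Runs: 'ffff' -> f4, 'qq' -> q2, 'xxx' -> x3, 's' -> s1, 'ccc' -> c3
Encoded: f4q2x3s1c3


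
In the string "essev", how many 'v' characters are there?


Input string: 'essev'
Target character: 'v'
Scan each position: s[4]='v'
Matches found at indices: 4
Total: 1


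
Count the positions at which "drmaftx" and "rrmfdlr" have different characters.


String 1: 'drmaftx'
String 2: 'rrmfdlr'
Compare each position: pos 0: 'd'!='r', pos 1: 'r'=='r', pos 2: 'm'=='m', pos 3: 'a'!='f', pos 4: 'f'!='d', pos 5: 't'!='l', pos 6: 'x'!='r'
Differing positions: 5
Hamming distance: 5


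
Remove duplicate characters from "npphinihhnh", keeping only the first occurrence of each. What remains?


Input: 'npphinihhnh'
Operation: keep first occurrence of each character
Scan: s[0]='n' new -> keep; s[1]='p' new -> keep; s[2]='p' seen -> skip; s[3]='h' new -> keep; s[4]='i' new -> keep; s[5]='n' seen -> skip; s[6]='i' seen -> skip; s[7]='h' seen -> skip; s[8]='h' seen -> skip; s[9]='n' seen -> skip; s[10]='h' seen -> skip
Result: nphi


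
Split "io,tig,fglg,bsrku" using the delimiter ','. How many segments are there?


Input string: 'io,tig,fglg,bsrku'
Delimiter: ','
Split result: 'io', 'tig', 'fglg', 'bsrku'
Number of parts: 4


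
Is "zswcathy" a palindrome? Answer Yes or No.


Input string: 'zswcathy'
Reversed: 'yhtacwsz'
Compare pairs: s[0]='z' vs s[7]='y' (mismatch), s[1]='s' vs s[6]='h' (mismatch), s[2]='w' vs s[5]='t' (mismatch), s[3]='c' vs s[4]='a' (mismatch)
Palindrome: No


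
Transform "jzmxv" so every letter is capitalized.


Input string: 'jzmxv'
Operation: convert each letter to uppercase
Mapping: 'j'->'J', 'z'->'Z', 'm'->'M', 'x'->'X', 'v'->'V'
Result: JZMXV


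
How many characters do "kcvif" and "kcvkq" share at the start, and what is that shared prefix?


String 1: 'kcvif'
String 2: 'kcvkq'
Compare position by position:
pos 0: 'k' vs 'k' match
pos 1: 'c' vs 'c' match
pos 2: 'v' vs 'v' match
pos 3: 'i' vs 'k' differ -> stop
Longest common prefix: "kcv" (length 3)


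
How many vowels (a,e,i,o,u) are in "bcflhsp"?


Input string: 'bcflhsp'
Operation: count vowels (a, e, i, o, u)
Scan: s[0]='b', s[1]='c', s[2]='f', s[3]='l', s[4]='h', s[5]='s', s[6]='p'
Vowels found: 0
Result: 0


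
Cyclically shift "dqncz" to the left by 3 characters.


Input: 'dqncz', shift = 3
Operation: split at index 3 and swap parts
Front part s[0:3] = 'dqn'
Back part s[3:] = 'cz'
Rotated = back + front = 'cz' + 'dqn'
Result: czdqn


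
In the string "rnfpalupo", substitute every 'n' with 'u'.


Input string: 'rnfpalupo'
Operation: replace 'n' with 'u'
Positions of 'n': 1
After replacement: rufpalupo


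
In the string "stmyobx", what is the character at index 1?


Input string: 'stmyobx'
Operation: get character at index 1
Index mapping: s[0]='s', s[1]='t'
Result: 't'


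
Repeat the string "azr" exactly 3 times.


Input string: 'azr'
Operation: repeat 3 times
Concatenation: 'azr' + 'azr' + 'azr'
Result: azrazrazr


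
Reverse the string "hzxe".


Input string: 'hzxe'
Operation: reverse character order
Original order: 'h' -> 'z' -> 'x' -> 'e'
Reversed order: 'e' -> 'x' -> 'z' -> 'h'
Result: exzh


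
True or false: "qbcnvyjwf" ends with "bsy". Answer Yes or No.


Input string: 'qbcnvyjwf'
Suffix to check: 'bsy'
Last 3 characters of input: 'jwf'
Match: False
Result: No


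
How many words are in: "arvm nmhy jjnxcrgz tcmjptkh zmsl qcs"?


Input string: 'arvm nmhy jjnxcrgz tcmjptkh zmsl qcs'
Operation: split by spaces
Words found: 'arvm', 'nmhy', 'jjnxcrgz', 'tcmjptkh', 'zmsl', 'qcs'
Word count: 6


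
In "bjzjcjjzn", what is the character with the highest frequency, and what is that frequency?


Input: 'bjzjcjjzn'
Operation: tally each character
Counts: 'b':1, 'c':1, 'j':4, 'n':1, 'z':2
Maximum: 'j' appears 4 times


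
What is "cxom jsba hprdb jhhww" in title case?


Input string: 'cxom jsba hprdb jhhww'
Operation: capitalize first letter of each word
Word transformations: 'cxom'->'Cxom', 'jsba'->'Jsba', 'hprdb'->'Hprdb', 'jhhww'->'Jhhww'
Result: Cxom Jsba Hprdb Jhhww


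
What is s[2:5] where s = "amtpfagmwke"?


Input string: 'amtpfagmwke'
Operation: slice [2:5]
Extract characters: s[2]='t', s[3]='p', s[4]='f'
Result: tpf


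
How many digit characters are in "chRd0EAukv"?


Input string: 'chRd0EAukv'
Operation: count digit characters (0-9)
Scan: 'c', 'h', 'R', 'd', '0'(digit), 'E', 'A', 'u', 'k', 'v'
Digits found: 1
Result: 1


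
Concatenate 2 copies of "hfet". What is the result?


Input string: 'hfet'
Operation: repeat 2 times
Concatenation: 'hfet' + 'hfet'
Result: hfethfet


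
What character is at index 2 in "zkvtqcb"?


Input string: 'zkvtqcb'
Operation: get character at index 2
Index mapping: s[0]='z', s[1]='k', s[2]='v'
Result: 'v'


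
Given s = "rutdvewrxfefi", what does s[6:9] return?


Input string: 'rutdvewrxfefi'
Operation: slice [6:9]
Extract characters: s[6]='w', s[7]='r', s[8]='x'
Result: wrx


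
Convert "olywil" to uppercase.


Input string: 'olywil'
Operation: convert each letter to uppercase
Mapping: 'o'->'O', 'l'->'L', 'y'->'Y', 'w'->'W', 'i'->'I', 'l'->'L'
Result: OLYWIL


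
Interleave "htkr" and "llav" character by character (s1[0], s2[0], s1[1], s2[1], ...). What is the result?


String 1: 'htkr'
String 2: 'llav'
Operation: alternate characters
Pairs: 'h'+'l', 't'+'l', 'k'+'a', 'r'+'v'
Result: hltlkarv


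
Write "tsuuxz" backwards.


Input string: 'tsuuxz'
Operation: reverse character order
Original order: 't' -> 's' -> 'u' -> 'u' -> 'x' -> 'z'
Reversed order: 'z' -> 'x' -> 'u' -> 'u' -> 's' -> 't'
Result: zxuust


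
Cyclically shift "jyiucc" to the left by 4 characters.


Input: 'jyiucc', shift = 4
Operation: split at index 4 and swap parts
Front part s[0:4] = 'jyiu'
Back part s[4:] = 'cc'
Rotated = back + front = 'cc' + 'jyiu'
Result: ccjyiu


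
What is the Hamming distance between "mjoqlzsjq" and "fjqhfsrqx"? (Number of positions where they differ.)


String 1: 'mjoqlzsjq'
String 2: 'fjqhfsrqx'
Compare each position: pos 0: 'm'!='f', pos 1: 'j'=='j', pos 2: 'o'!='q', pos 3: 'q'!='h', pos 4: 'l'!='f', pos 5: 'z'!='s', pos 6: 's'!='r', pos 7: 'j'!='q', pos 8: 'q'!='x'
Differing positions: 8
Hamming distance: 8


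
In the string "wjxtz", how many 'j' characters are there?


Input string: 'wjxtz'
Target character: 'j'
Scan each position: s[1]='j'
Matches found at indices: 1
Total: 1


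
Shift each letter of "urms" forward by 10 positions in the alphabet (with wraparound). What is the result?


Input: 'urms', shift = 10
Operation: for each letter, (position + 10) mod 26
Mapping: 'u'(20+10=30, 30 mod 26=4)->'e', 'r'(17+10=27, 27 mod 26=1)->'b', 'm'(12+10=22)->'w', 's'(18+10=28, 28 mod 26=2)->'c'
Result: ebwc


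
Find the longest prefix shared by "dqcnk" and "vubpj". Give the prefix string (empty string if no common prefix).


String 1: 'dqcnk'
String 2: 'vubpj'
Compare position by position:
pos 0: 'd' vs 'v' differ -> stop
Longest common prefix: "" (length 0)


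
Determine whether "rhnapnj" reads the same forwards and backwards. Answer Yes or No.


Input string: 'rhnapnj'
Reversed: 'jnpanhr'
Compare pairs: s[0]='r' vs s[6]='j' (mismatch), s[1]='h' vs s[5]='n' (mismatch), s[2]='n' vs s[4]='p' (mismatch)
Palindrome: No


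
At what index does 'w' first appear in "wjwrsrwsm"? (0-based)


Input string: 'wjwrsrwsm'
Target: 'w'
Scanning left to right: s[0]='w'
First match at index: 0


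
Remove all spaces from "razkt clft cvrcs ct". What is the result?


Input string: 'razkt clft cvrcs ct'
Operation: remove all spaces
Words: 'razkt', 'clft', 'cvrcs', 'ct'
Join without spaces: razktclftcvrcsct


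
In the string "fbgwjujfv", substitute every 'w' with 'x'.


Input string: 'fbgwjujfv'
Operation: replace 'w' with 'x'
Positions of 'w': 3
After replacement: fbgxjujfv


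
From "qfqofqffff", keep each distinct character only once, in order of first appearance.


Input: 'qfqofqffff'
Operation: keep first occurrence of each character
Scan: s[0]='q' new -> keep; s[1]='f' new -> keep; s[2]='q' seen -> skip; s[3]='o' new -> keep; s[4]='f' seen -> skip; s[5]='q' seen -> skip; s[6]='f' seen -> skip; s[7]='f' seen -> skip; s[8]='f' seen -> skip; s[9]='f' seen -> skip
Result: qfo


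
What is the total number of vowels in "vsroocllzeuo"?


Input string: 'vsroocllzeuo'
Operation: count vowels (a, e, i, o, u)
Scan: s[0]='v', s[1]='s', s[2]='r', s[3]='o' (vowel), s[4]='o' (vowel), s[5]='c', s[6]='l', s[7]='l', s[8]='z', s[9]='e' (vowel), s[10]='u' (vowel), s[11]='o' (vowel)
Vowels found: 5
Result: 5
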